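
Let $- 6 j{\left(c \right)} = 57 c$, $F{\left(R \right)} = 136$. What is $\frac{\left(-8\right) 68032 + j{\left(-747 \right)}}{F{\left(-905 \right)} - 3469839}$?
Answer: $\frac{1074319}{6939406} \approx 0.15481$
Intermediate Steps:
$j{\left(c \right)} = - \frac{19 c}{2}$ ($j{\left(c \right)} = - \frac{57 c}{6} = - \frac{19 c}{2}$)
$\frac{\left(-8\right) 68032 + j{\left(-747 \right)}}{F{\left(-905 \right)} - 3469839} = \frac{\left(-8\right) 68032 - - \frac{14193}{2}}{136 - 3469839} = \frac{-544256 + \frac{14193}{2}}{-3469703} = \left(- \frac{1074319}{2}\right) \left(- \frac{1}{3469703}\right) = \frac{1074319}{6939406}$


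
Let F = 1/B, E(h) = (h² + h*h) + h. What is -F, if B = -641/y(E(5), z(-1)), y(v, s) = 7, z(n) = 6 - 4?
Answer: 7/641 ≈ 0.010920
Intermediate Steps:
z(n) = 2
E(h) = h + 2*h² (E(h) = (h² + h²) + h = 2*h² + h = h + 2*h²)
B = -641/7 ≈ -91.571
F = -7/641 (F = 1/(-641/7) = -7/641 ≈ -0.010920)
-F = -1*(-7/641) = 7/641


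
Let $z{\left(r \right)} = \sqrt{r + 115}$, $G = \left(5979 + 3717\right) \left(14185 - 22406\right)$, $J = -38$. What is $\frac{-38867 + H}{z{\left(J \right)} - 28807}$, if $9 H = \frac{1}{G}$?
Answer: $\frac{803227959572355943}{595327287529335168} + \frac{27883082569249 \sqrt{77}}{595327287529335168} \approx 1.3496$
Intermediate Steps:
$G = -79710816$ ($G = 9696 \left(-8221\right) = -79710816$)
$H = - \frac{1}{717397344}$ ($H = \frac{1}{9 \left(-79710816\right)} = \frac{1}{9} \left(- \frac{1}{79710816}\right) = - \frac{1}{717397344} \approx -1.3939 \cdot 10^{-9}$)
$z{\left(r \right)} = \sqrt{115 + r}$
$\frac{-38867 + H}{z{\left(J \right)} - 28807} = \frac{-38867 - \frac{1}{717397344}}{\sqrt{115 - 38} - 28807} = - \frac{27883082569249}{717397344 \left(\sqrt{77} - 28807\right)} = - \frac{27883082569249}{717397344 \left(-28807 + \sqrt{77}\right)}$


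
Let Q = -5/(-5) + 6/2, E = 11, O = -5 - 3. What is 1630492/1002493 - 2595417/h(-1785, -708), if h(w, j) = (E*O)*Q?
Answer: 236587391615/32079776 ≈ 7375.0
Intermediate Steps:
O = -8
Q = 4 (Q = -5*(-⅕) + 6*(½) = 1 + 3 = 4)
h(w, j) = -352 (h(w, j) = (11*(-8))*4 = -88*4 = -352)
1630492/1002493 - 2595417/h(-1785, -708) = 1630492/1002493 - 2595417/(-352) = 1630492*(1/1002493) - 2595417*(-1/352) = 1630492/1002493 + 235947/32 = 236587391615/32079776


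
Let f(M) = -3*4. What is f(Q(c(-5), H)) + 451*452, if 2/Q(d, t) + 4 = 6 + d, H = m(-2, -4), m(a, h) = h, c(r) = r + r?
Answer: 203840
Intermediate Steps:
c(r) = 2*r
H = -4
Q(d, t) = 2/(2 + d) (Q(d, t) = 2/(-4 + (6 + d)) = 2/(2 + d))
f(M) = -12
f(Q(c(-5), H)) + 451*452 = -12 + 451*452 = -12 + 203852 = 203840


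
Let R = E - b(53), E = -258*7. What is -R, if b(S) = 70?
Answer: 1876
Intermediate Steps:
E = -1806
R = -1876 (R = -1806 - 1*70 = -1806 - 70 = -1876)
-R = -1*(-1876) = 1876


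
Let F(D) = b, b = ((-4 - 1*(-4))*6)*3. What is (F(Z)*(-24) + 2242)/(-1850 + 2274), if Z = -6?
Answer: 1121/212 ≈ 5.2877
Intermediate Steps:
b = 0 (b = ((-4 + 4)*6)*3 = (0*6)*3 = 0*3 = 0)
F(D) = 0
(F(Z)*(-24) + 2242)/(-1850 + 2274) = (0*(-24) + 2242)/(-1850 + 2274) = (0 + 2242)/424 = 2242*(1/424) = 1121/212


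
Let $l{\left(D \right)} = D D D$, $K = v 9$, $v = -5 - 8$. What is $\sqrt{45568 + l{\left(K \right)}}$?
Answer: $i \sqrt{1556045} \approx 1247.4 i$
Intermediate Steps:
$v = -13$ ($v = -5 - 8 = -13$)
$K = -117$ ($K = \left(-13\right) 9 = -117$)
$l{\left(D \right)} = D^{3}$ ($l{\left(D \right)} = D^{2} D = D^{3}$)
$\sqrt{45568 + l{\left(K \right)}} = \sqrt{45568 + \left(-117\right)^{3}} = \sqrt{45568 - 1601613} = \sqrt{-1556045} = i \sqrt{1556045}$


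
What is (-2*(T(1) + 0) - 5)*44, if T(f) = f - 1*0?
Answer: -308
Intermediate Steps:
T(f) = f (T(f) = f + 0 = f)
(-2*(T(1) + 0) - 5)*44 = (-2*(1 + 0) - 5)*44 = (-2*1 - 5)*44 = (-2 - 5)*44 = -7*44 = -308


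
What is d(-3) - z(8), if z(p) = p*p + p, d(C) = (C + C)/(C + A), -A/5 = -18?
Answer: -2090/29 ≈ -72.069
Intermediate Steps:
A = 90 (A = -5*(-18) = 90)
d(C) = 2*C/(90 + C) (d(C) = (C + C)/(C + 90) = (2*C)/(90 + C) = 2*C/(90 + C))
z(p) = p + p² (z(p) = p² + p = p + p²)
d(-3) - z(8) = 2*(-3)/(90 - 3) - 8*(1 + 8) = 2*(-3)/87 - 8*9 = 2*(-3)*(1/87) - 1*72 = -2/29 - 72 = -2090/29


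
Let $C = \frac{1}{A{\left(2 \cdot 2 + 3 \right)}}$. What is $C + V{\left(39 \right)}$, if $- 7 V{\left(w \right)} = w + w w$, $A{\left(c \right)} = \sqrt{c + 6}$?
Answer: $- \frac{1560}{7} + \frac{\sqrt{13}}{13} \approx -222.58$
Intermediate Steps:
$A{\left(c \right)} = \sqrt{6 + c}$
$C = \frac{\sqrt{13}}{13}$ ($C = \frac{1}{\sqrt{6 + \left(2 \cdot 2 + 3\right)}} = \frac{1}{\sqrt{6 + \left(4 + 3\right)}} = \frac{1}{\sqrt{6 + 7}} = \frac{1}{\sqrt{13}} = \frac{\sqrt{13}}{13} \approx 0.27735$)
$V{\left(w \right)} = - \frac{w}{7} - \frac{w^{2}}{7}$ ($V{\left(w \right)} = - \frac{w + w w}{7} = - \frac{w + w^{2}}{7} = - \frac{w}{7} - \frac{w^{2}}{7}$)
$C + V{\left(39 \right)} = \frac{\sqrt{13}}{13} - \frac{39 \left(1 + 39\right)}{7} = \frac{\sqrt{13}}{13} - \frac{39}{7} \cdot 40 = \frac{\sqrt{13}}{13} - \frac{1560}{7} = - \frac{1560}{7} + \frac{\sqrt{13}}{13}$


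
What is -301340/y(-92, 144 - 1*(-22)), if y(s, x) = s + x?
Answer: -150670/37 ≈ -4072.2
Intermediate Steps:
-301340/y(-92, 144 - 1*(-22)) = -301340/(-92 + (144 - 1*(-22))) = -301340/(-92 + (144 + 22)) = -301340/(-92 + 166) = -301340/74 = -301340*1/74 = -150670/37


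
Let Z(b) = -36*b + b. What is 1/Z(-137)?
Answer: 1/4795 ≈ 0.00020855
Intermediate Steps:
Z(b) = -35*b
1/Z(-137) = 1/(-35*(-137)) = 1/4795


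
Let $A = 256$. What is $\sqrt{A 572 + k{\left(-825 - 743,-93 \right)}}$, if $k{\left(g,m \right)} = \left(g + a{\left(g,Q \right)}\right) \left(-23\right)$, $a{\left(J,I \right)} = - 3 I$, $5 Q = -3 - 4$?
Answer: $\frac{3 \sqrt{506665}}{5} \approx 427.08$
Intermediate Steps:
$Q = - \frac{7}{5}$ ($Q = \frac{-3 - 4}{5} = \frac{1}{5} \left(-7\right) = - \frac{7}{5} \approx -1.4$)
$k{\left(g,m \right)} = - \frac{483}{5} - 23 g$ ($k{\left(g,m \right)} = \left(g - - \frac{21}{5}\right) \left(-23\right) = \left(g + \frac{21}{5}\right) \left(-23\right) = \left(\frac{21}{5} + g\right) \left(-23\right) = - \frac{483}{5} - 23 g$)
$\sqrt{A 572 + k{\left(-825 - 743,-93 \right)}} = \sqrt{256 \cdot 572 - \left(\frac{483}{5} + 23 \left(-825 - 743\right)\right)} = \sqrt{146432 - - \frac{179837}{5}} = \sqrt{146432 + \left(- \frac{483}{5} + 36064\right)} = \sqrt{146432 + \frac{179837}{5}} = \sqrt{\frac{911997}{5}} = \frac{3 \sqrt{506665}}{5}$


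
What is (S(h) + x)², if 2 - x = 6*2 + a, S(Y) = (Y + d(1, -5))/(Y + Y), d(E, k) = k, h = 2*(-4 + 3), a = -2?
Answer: 625/16 ≈ 39.063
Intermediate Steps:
h = -2 (h = 2*(-1) = -2)
S(Y) = (-5 + Y)/(2*Y) (S(Y) = (Y - 5)/(Y + Y) = (-5 + Y)/((2*Y)) = (-5 + Y)*(1/(2*Y)) = (-5 + Y)/(2*Y))
x = -8 (x = 2 - (6*2 - 2) = 2 - (12 - 2) = 2 - 1*10 = 2 - 10 = -8)
(S(h) + x)² = ((½)*(-5 - 2)/(-2) - 8)² = ((½)*(-½)*(-7) - 8)² = (7/4 - 8)² = (-25/4)² = 625/16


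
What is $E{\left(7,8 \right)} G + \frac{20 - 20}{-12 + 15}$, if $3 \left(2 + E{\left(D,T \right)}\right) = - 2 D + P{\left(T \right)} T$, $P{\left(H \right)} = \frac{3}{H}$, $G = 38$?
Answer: $- \frac{646}{3} \approx -215.33$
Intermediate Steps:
$E{\left(D,T \right)} = -1 - \frac{2 D}{3}$ ($E{\left(D,T \right)} = -2 + \frac{- 2 D + \frac{3}{T} T}{3} = -2 + \frac{- 2 D + 3}{3} = -2 + \frac{3 - 2 D}{3} = -2 - \left(-1 + \frac{2 D}{3}\right) = -1 - \frac{2 D}{3}$)
$E{\left(7,8 \right)} G + \frac{20 - 20}{-12 + 15} = \left(-1 - \frac{14}{3}\right) 38 + \frac{20 - 20}{-12 + 15} = \left(-1 - \frac{14}{3}\right) 38 + \frac{0}{3} = \left(- \frac{17}{3}\right) 38 + 0 \cdot \frac{1}{3} = - \frac{646}{3} + 0 = - \frac{646}{3}$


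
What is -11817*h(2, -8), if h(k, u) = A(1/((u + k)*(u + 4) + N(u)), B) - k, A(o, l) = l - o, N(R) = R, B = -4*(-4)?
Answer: -2635191/16 ≈ -1.6470e+5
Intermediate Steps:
B = 16
h(k, u) = 16 - k - 1/(u + (4 + u)*(k + u)) (h(k, u) = (16 - 1/((u + k)*(u + 4) + u)) - k = (16 - 1/((k + u)*(4 + u) + u)) - k = (16 - 1/((4 + u)*(k + u) + u)) - k = (16 - 1/(u + (4 + u)*(k + u))) - k = 16 - k - 1/(u + (4 + u)*(k + u)))
-11817*h(2, -8) = -11817*(-1 + (16 - 1*2)*((-8)² + 4*2 + 5*(-8) + 2*(-8)))/((-8)² + 4*2 + 5*(-8) + 2*(-8)) = -11817*(-1 + (16 - 2)*(64 + 8 - 40 - 16))/(64 + 8 - 40 - 16) = -11817*(-1 + 14*16)/16 = -11817*(-1 + 224)/16 = -11817*223/16 = -2635191/16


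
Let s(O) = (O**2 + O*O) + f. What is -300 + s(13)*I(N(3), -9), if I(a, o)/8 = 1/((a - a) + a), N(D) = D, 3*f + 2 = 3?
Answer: 5420/9 ≈ 602.22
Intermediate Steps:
f = 1/3 (f = -2/3 + (1/3)*3 = -2/3 + 1 = 1/3 ≈ 0.33333)
I(a, o) = 8/a (I(a, o) = 8/((a - a) + a) = 8/(0 + a) = 8/a)
s(O) = 1/3 + 2*O**2 (s(O) = (O**2 + O*O) + 1/3 = (O**2 + O**2) + 1/3 = 2*O**2 + 1/3 = 1/3 + 2*O**2)
-300 + s(13)*I(N(3), -9) = -300 + (1/3 + 2*13**2)*(8/3) = -300 + (1/3 + 2*169)*(8*(1/3)) = -300 + (1/3 + 338)*(8/3) = -300 + (1015/3)*(8/3) = -300 + 8120/9 = 5420/9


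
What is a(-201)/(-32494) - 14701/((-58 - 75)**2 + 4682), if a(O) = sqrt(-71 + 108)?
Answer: -14701/22371 - sqrt(37)/32494 ≈ -0.65733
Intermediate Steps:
a(O) = sqrt(37)
a(-201)/(-32494) - 14701/((-58 - 75)**2 + 4682) = sqrt(37)/(-32494) - 14701/((-58 - 75)**2 + 4682) = sqrt(37)*(-1/32494) - 14701/((-133)**2 + 4682) = -sqrt(37)/32494 - 14701/(17689 + 4682) = -sqrt(37)/32494 - 14701/22371 = -14701/22371 - sqrt(37)/32494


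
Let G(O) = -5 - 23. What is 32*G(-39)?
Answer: -896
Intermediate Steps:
G(O) = -28
32*G(-39) = 32*(-28) = -896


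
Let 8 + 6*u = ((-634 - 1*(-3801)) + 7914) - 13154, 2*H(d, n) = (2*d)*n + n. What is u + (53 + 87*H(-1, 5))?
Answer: -1534/3 ≈ -511.33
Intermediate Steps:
H(d, n) = n/2 + d*n (H(d, n) = ((2*d)*n + n)/2 = (2*d*n + n)/2 = (n + 2*d*n)/2 = n/2 + d*n)
u = -2081/6 (u = -4/3 + (((-634 - 1*(-3801)) + 7914) - 13154)/6 = -4/3 + (((-634 + 3801) + 7914) - 13154)/6 = -4/3 + ((3167 + 7914) - 13154)/6 = -4/3 + (11081 - 13154)/6 = -4/3 + (⅙)*(-2073) = -4/3 - 691/2 = -2081/6 ≈ -346.83)
u + (53 + 87*H(-1, 5)) = -2081/6 + (53 + 87*(5*(½ - 1))) = -2081/6 + (53 + 87*(5*(-½))) = -2081/6 + (53 + 87*(-5/2)) = -2081/6 + (53 - 435/2) = -2081/6 - 329/2 = -1534/3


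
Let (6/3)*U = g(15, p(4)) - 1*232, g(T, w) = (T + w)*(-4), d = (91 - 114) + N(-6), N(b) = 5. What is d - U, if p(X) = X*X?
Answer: 160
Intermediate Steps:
p(X) = X²
d = -18 (d = (91 - 114) + 5 = -23 + 5 = -18)
g(T, w) = -4*T - 4*w
U = -178 (U = ((-4*15 - 4*4²) - 1*232)/2 = ((-60 - 4*16) - 232)/2 = ((-60 - 64) - 232)/2 = (-124 - 232)/2 = (½)*(-356) = -178)
d - U = -18 - 1*(-178) = -18 + 178 = 160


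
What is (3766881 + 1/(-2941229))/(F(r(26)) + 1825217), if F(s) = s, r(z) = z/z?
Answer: 5539629818374/2684192056461 ≈ 2.0638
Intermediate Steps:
r(z) = 1
(3766881 + 1/(-2941229))/(F(r(26)) + 1825217) = (3766881 + 1/(-2941229))/(1 + 1825217) = (3766881 - 1/2941229)/1825218 = (11079259636748/2941229)*(1/1825218) = 5539629818374/2684192056461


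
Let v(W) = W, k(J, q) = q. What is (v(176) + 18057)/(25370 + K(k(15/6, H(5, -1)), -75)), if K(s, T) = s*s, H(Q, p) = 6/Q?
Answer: 455825/634286 ≈ 0.71864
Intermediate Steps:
K(s, T) = s²
(v(176) + 18057)/(25370 + K(k(15/6, H(5, -1)), -75)) = (176 + 18057)/(25370 + (6/5)²) = 18233/(25370 + (6*(⅕))²) = 18233/(25370 + (6/5)²) = 18233/(25370 + 36/25) = 18233/(634286/25) = 18233*(25/634286) = 455825/634286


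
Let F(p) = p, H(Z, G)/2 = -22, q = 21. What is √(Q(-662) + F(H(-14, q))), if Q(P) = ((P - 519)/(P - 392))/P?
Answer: I*√5355580996641/348874 ≈ 6.6334*I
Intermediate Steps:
H(Z, G) = -44 (H(Z, G) = 2*(-22) = -44)
Q(P) = (-519 + P)/(P*(-392 + P)) (Q(P) = ((-519 + P)/(-392 + P))/P = (-519 + P)/(P*(-392 + P)))
√(Q(-662) + F(H(-14, q))) = √((-519 - 662)/((-662)*(-392 - 662)) - 44) = √(-1/662*(-1181)/(-1054) - 44) = √(-1/662*(-1/1054)*(-1181) - 44) = √(-1181/697748 - 44) = √(-30702093/697748) = I*√5355580996641/348874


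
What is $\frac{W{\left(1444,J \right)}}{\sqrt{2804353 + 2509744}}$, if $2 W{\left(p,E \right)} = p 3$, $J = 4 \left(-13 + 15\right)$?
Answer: $\frac{2166 \sqrt{5314097}}{5314097} \approx 0.9396$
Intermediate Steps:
$J = 8$ ($J = 4 \cdot 2 = 8$)
$W{\left(p,E \right)} = \frac{3 p}{2}$ ($W{\left(p,E \right)} = \frac{p 3}{2} = \frac{3 p}{2}$)
$\frac{W{\left(1444,J \right)}}{\sqrt{2804353 + 2509744}} = \frac{\frac{3}{2} \cdot 1444}{\sqrt{2804353 + 2509744}} = \frac{2166}{\sqrt{5314097}} = 2166 \frac{\sqrt{5314097}}{5314097} = \frac{2166 \sqrt{5314097}}{5314097}$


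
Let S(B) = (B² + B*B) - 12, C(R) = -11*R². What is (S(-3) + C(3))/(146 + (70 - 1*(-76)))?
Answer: -93/292 ≈ -0.31849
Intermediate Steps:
S(B) = -12 + 2*B² (S(B) = (B² + B²) - 12 = 2*B² - 12 = -12 + 2*B²)
(S(-3) + C(3))/(146 + (70 - 1*(-76))) = ((-12 + 2*(-3)²) - 11*3²)/(146 + (70 - 1*(-76))) = ((-12 + 2*9) - 11*9)/(146 + (70 + 76)) = ((-12 + 18) - 99)/(146 + 146) = (6 - 99)/292 = (1/292)*(-93) = -93/292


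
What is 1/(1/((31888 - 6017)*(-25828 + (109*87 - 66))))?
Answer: -424568981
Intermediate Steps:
1/(1/((31888 - 6017)*(-25828 + (109*87 - 66)))) = 1/(1/(25871*(-25828 + (9483 - 66)))) = 1/(1/(25871*(-25828 + 9417))) = 1/(1/(25871*(-16411))) = 1/(1/(-424568981)) = 1/(-1/424568981) = -424568981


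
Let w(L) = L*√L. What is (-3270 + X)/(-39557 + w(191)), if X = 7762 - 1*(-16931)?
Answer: -847429611/1557788378 - 4091793*√191/1557788378 ≈ -0.58030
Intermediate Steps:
w(L) = L^(3/2)
X = 24693 (X = 7762 + 16931 = 24693)
(-3270 + X)/(-39557 + w(191)) = (-3270 + 24693)/(-39557 + 191^(3/2)) = 21423/(-39557 + 191*√191)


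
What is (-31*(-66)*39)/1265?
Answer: 7254/115 ≈ 63.078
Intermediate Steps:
(-31*(-66)*39)/1265 = (2046*39)*(1/1265) = 79794*(1/1265) = 7254/115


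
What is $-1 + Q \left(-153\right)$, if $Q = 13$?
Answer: $-1990$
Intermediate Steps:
$-1 + Q \left(-153\right) = -1 + 13 \left(-153\right) = -1 - 1989 = -1990$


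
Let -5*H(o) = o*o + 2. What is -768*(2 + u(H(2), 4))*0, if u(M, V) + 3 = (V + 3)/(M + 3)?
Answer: 0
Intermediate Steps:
H(o) = -2/5 - o**2/5 (H(o) = -(o*o + 2)/5 = -(o**2 + 2)/5 = -(2 + o**2)/5 = -2/5 - o**2/5)
u(M, V) = -3 + (3 + V)/(3 + M) (u(M, V) = -3 + (V + 3)/(M + 3) = -3 + (3 + V)/(3 + M))
-768*(2 + u(H(2), 4))*0 = -768*(2 + (-6 + 4 - 3*(-2/5 - 1/5*2**2))/(3 + (-2/5 - 1/5*2**2)))*0 = -768*(2 + (-6 + 4 - 3*(-2/5 - 1/5*4))/(3 + (-2/5 - 1/5*4)))*0 = -768*(2 + (-6 + 4 - 3*(-2/5 - 4/5))/(3 + (-2/5 - 4/5)))*0 = -768*(2 + (-6 + 4 - 3*(-6/5))/(3 - 6/5))*0 = -768*(2 + (-6 + 4 + 18/5)/(9/5))*0 = -768*(2 + (5/9)*(8/5))*0 = -768*(2 + 8/9)*0 = -6656*0/3 = -768*0 = 0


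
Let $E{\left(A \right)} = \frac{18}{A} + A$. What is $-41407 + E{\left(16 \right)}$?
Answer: $- \frac{331119}{8} \approx -41390.0$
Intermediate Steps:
$E{\left(A \right)} = A + \frac{18}{A}$
$-41407 + E{\left(16 \right)} = -41407 + \left(16 + \frac{18}{16}\right) = -41407 + \left(16 + 18 \cdot \frac{1}{16}\right) = -41407 + \left(16 + \frac{9}{8}\right) = -41407 + \frac{137}{8} = - \frac{331119}{8}$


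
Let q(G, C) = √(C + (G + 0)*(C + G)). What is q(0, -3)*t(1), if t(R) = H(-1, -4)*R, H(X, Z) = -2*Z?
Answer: 8*I*√3 ≈ 13.856*I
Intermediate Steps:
t(R) = 8*R (t(R) = (-2*(-4))*R = 8*R)
q(G, C) = √(C + G*(C + G))
q(0, -3)*t(1) = √(-3 + 0² - 3*0)*(8*1) = √(-3 + 0 + 0)*8 = √(-3)*8 = (I*√3)*8 = 8*I*√3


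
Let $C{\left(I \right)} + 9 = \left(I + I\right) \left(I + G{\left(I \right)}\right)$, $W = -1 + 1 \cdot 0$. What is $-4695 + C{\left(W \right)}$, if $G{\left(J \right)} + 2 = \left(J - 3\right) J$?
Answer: $-4706$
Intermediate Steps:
$W = -1$ ($W = -1 + 0 = -1$)
$G{\left(J \right)} = -2 + J \left(-3 + J\right)$ ($G{\left(J \right)} = -2 + \left(J - 3\right) J = -2 + \left(-3 + J\right) J = -2 + J \left(-3 + J\right)$)
$C{\left(I \right)} = -9 + 2 I \left(-2 + I^{2} - 2 I\right)$ ($C{\left(I \right)} = -9 + \left(I + I\right) \left(I - \left(2 - I^{2} + 3 I\right)\right) = -9 + 2 I \left(-2 + I^{2} - 2 I\right)$)
$-4695 + C{\left(W \right)} = -4695 - \left(5 + 2 + 4\right) = -4695 + \left(-9 + 4 - 4 + 2 \left(-1\right)\right) = -4695 - 11 = -4706$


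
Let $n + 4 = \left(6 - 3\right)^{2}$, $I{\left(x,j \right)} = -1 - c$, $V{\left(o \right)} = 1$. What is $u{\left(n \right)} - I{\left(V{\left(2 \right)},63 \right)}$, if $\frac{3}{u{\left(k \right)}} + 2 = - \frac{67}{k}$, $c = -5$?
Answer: $- \frac{323}{77} \approx -4.1948$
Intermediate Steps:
$I{\left(x,j \right)} = 4$ ($I{\left(x,j \right)} = -1 - -5 = -1 + 5 = 4$)
$n = 5$ ($n = -4 + \left(6 - 3\right)^{2} = -4 + 3^{2} = -4 + 9 = 5$)
$u{\left(k \right)} = \frac{3}{-2 - \frac{67}{k}}$
$u{\left(n \right)} - I{\left(V{\left(2 \right)},63 \right)} = \left(-3\right) 5 \frac{1}{67 + 2 \cdot 5} - 4 = \left(-3\right) 5 \frac{1}{67 + 10} - 4 = \left(-3\right) 5 \cdot \frac{1}{77} - 4 = - \frac{15}{77} - 4 = - \frac{323}{77}$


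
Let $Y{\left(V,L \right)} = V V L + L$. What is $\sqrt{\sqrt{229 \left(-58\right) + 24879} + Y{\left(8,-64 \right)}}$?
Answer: $\sqrt{-4160 + \sqrt{11597}} \approx 63.658 i$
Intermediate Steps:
$Y{\left(V,L \right)} = L + L V^{2}$ ($Y{\left(V,L \right)} = V^{2} L + L = L V^{2} + L = L + L V^{2}$)
$\sqrt{\sqrt{229 \left(-58\right) + 24879} + Y{\left(8,-64 \right)}} = \sqrt{\sqrt{229 \left(-58\right) + 24879} - 64 \left(1 + 8^{2}\right)} = \sqrt{\sqrt{-13282 + 24879} - 64 \left(1 + 64\right)} = \sqrt{\sqrt{11597} - 4160} = \sqrt{-4160 + \sqrt{11597}}$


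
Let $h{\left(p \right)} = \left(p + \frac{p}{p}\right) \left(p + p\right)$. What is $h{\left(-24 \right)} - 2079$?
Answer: $-975$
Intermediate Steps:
$h{\left(p \right)} = 2 p \left(1 + p\right)$ ($h{\left(p \right)} = \left(p + 1\right) 2 p = \left(1 + p\right) 2 p = 2 p \left(1 + p\right)$)
$h{\left(-24 \right)} - 2079 = 2 \left(-24\right) \left(1 - 24\right) - 2079 = 2 \left(-24\right) \left(-23\right) - 2079 = 1104 - 2079 = -975$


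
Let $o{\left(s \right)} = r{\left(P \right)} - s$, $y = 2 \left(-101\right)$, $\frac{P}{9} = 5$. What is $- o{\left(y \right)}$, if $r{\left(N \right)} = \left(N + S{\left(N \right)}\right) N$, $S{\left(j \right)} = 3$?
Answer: $-2362$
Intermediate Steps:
$P = 45$ ($P = 9 \cdot 5 = 45$)
$y = -202$
$r{\left(N \right)} = N \left(3 + N\right)$ ($r{\left(N \right)} = \left(N + 3\right) N = \left(3 + N\right) N = N \left(3 + N\right)$)
$o{\left(s \right)} = 2160 - s$ ($o{\left(s \right)} = 45 \left(3 + 45\right) - s = 45 \cdot 48 - s = 2160 - s$)
$- o{\left(y \right)} = - (2160 - -202) = - (2160 + 202) = \left(-1\right) 2362 = -2362$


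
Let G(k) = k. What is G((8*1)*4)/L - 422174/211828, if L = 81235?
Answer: -17144263197/8603923790 ≈ -1.9926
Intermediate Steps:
G((8*1)*4)/L - 422174/211828 = ((8*1)*4)/81235 - 422174/211828 = (8*4)*(1/81235) - 422174*1/211828 = 32*(1/81235) - 211087/105914 = 32/81235 - 211087/105914 = -17144263197/8603923790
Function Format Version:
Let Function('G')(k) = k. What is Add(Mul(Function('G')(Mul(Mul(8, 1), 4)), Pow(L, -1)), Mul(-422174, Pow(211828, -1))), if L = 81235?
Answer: Rational(-17144263197, 8603923790) ≈ -1.9926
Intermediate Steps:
Add(Mul(Function('G')(Mul(Mul(8, 1), 4)), Pow(L, -1)), Mul(-422174, Pow(211828, -1))) = Add(Mul(Mul(Mul(8, 1), 4), Pow(81235, -1)), Mul(-422174, Pow(211828, -1))) = Add(Mul(Mul(8, 4), Rational(1, 81235)), Mul(-422174, Rational(1, 211828))) = Add(Mul(32, Rational(1, 81235)), Rational(-211087, 105914)) = Add(Rational(32, 81235), Rational(-211087, 105914)) = Rational(-17144263197, 8603923790)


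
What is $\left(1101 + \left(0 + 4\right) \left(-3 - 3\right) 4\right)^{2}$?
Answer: $1010025$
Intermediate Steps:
$\left(1101 + \left(0 + 4\right) \left(-3 - 3\right) 4\right)^{2} = \left(1101 + 4 \left(-6\right) 4\right)^{2} = \left(1101 - 96\right)^{2} = 1005^{2} = 1010025$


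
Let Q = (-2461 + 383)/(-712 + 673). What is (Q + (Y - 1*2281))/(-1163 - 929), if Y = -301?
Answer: 24655/20397 ≈ 1.2088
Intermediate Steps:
Q = 2078/39 (Q = -2078/(-39) = -2078*(-1/39) = 2078/39 ≈ 53.282)
(Q + (Y - 1*2281))/(-1163 - 929) = (2078/39 + (-301 - 1*2281))/(-1163 - 929) = (2078/39 + (-301 - 2281))/(-2092) = (2078/39 - 2582)*(-1/2092) = -98620/39*(-1/2092) = 24655/20397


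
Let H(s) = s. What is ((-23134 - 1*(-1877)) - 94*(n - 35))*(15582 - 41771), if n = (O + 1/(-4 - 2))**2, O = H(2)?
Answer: 8618616577/18 ≈ 4.7881e+8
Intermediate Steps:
O = 2
n = 121/36 (n = (2 + 1/(-4 - 2))**2 = (2 + 1/(-6))**2 = (2 - 1/6)**2 = (11/6)**2 = 121/36 ≈ 3.3611)
((-23134 - 1*(-1877)) - 94*(n - 35))*(15582 - 41771) = ((-23134 - 1*(-1877)) - 94*(121/36 - 35))*(15582 - 41771) = ((-23134 + 1877) - 94*(-1139/36))*(-26189) = (-21257 + 53533/18)*(-26189) = -329093/18*(-26189) = 8618616577/18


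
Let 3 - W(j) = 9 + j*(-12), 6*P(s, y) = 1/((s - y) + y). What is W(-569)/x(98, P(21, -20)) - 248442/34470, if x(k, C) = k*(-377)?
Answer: -745280846/106127385 ≈ -7.0225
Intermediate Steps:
P(s, y) = 1/(6*s) (P(s, y) = 1/(6*((s - y) + y)) = 1/(6*s))
x(k, C) = -377*k
W(j) = -6 + 12*j (W(j) = 3 - (9 + j*(-12)) = 3 - (9 - 12*j) = 3 + (-9 + 12*j) = -6 + 12*j)
W(-569)/x(98, P(21, -20)) - 248442/34470 = (-6 + 12*(-569))/((-377*98)) - 248442/34470 = (-6 - 6828)/(-36946) - 248442*1/34470 = -6834*(-1/36946) - 41407/5745 = 3417/18473 - 41407/5745 = -745280846/106127385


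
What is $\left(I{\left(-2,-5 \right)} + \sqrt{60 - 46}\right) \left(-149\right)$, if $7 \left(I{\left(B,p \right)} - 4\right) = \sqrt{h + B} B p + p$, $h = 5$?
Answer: $- \frac{3427}{7} - 149 \sqrt{14} - \frac{1490 \sqrt{3}}{7} \approx -1415.8$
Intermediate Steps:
$I{\left(B,p \right)} = 4 + \frac{p}{7} + \frac{B p \sqrt{5 + B}}{7}$ ($I{\left(B,p \right)} = 4 + \frac{\sqrt{5 + B} B p + p}{7} = 4 + \frac{B \sqrt{5 + B} p + p}{7} = 4 + \frac{B p \sqrt{5 + B} + p}{7} = 4 + \frac{p + B p \sqrt{5 + B}}{7} = 4 + \left(\frac{p}{7} + \frac{B p \sqrt{5 + B}}{7}\right) = 4 + \frac{p}{7} + \frac{B p \sqrt{5 + B}}{7}$)
$\left(I{\left(-2,-5 \right)} + \sqrt{60 - 46}\right) \left(-149\right) = \left(\left(4 + \frac{1}{7} \left(-5\right) + \frac{1}{7} \left(-2\right) \left(-5\right) \sqrt{5 - 2}\right) + \sqrt{60 - 46}\right) \left(-149\right) = \left(\left(4 - \frac{5}{7} + \frac{1}{7} \left(-2\right) \left(-5\right) \sqrt{3}\right) + \sqrt{14}\right) \left(-149\right) = \left(\left(4 - \frac{5}{7} + \frac{10 \sqrt{3}}{7}\right) + \sqrt{14}\right) \left(-149\right) = \left(\left(\frac{23}{7} + \frac{10 \sqrt{3}}{7}\right) + \sqrt{14}\right) \left(-149\right) = \left(\frac{23}{7} + \sqrt{14} + \frac{10 \sqrt{3}}{7}\right) \left(-149\right) = - \frac{3427}{7} - 149 \sqrt{14} - \frac{1490 \sqrt{3}}{7}$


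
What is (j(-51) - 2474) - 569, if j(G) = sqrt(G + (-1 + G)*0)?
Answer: -3043 + I*sqrt(51) ≈ -3043.0 + 7.1414*I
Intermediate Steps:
j(G) = sqrt(G) (j(G) = sqrt(G + 0) = sqrt(G))
(j(-51) - 2474) - 569 = (sqrt(-51) - 2474) - 569 = (I*sqrt(51) - 2474) - 569 = (-2474 + I*sqrt(51)) - 569 = -3043 + I*sqrt(51)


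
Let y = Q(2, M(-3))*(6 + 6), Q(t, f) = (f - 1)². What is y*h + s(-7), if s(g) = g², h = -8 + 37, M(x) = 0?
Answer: 397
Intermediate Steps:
h = 29
Q(t, f) = (-1 + f)²
y = 12 (y = (-1 + 0)²*(6 + 6) = (-1)²*12 = 1*12 = 12)
y*h + s(-7) = 12*29 + (-7)² = 348 + 49 = 397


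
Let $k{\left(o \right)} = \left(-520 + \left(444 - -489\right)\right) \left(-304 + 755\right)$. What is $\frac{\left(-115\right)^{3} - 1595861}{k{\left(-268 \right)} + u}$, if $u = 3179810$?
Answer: $- \frac{3116736}{3366073} \approx -0.92593$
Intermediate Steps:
$k{\left(o \right)} = 186263$ ($k{\left(o \right)} = \left(-520 + \left(444 + 489\right)\right) 451 = \left(-520 + 933\right) 451 = 413 \cdot 451 = 186263$)
$\frac{\left(-115\right)^{3} - 1595861}{k{\left(-268 \right)} + u} = \frac{\left(-115\right)^{3} - 1595861}{186263 + 3179810} = \frac{-1520875 - 1595861}{3366073} = \left(-3116736\right) \frac{1}{3366073} = - \frac{3116736}{3366073}$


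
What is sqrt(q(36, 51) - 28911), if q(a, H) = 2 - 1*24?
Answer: I*sqrt(28933) ≈ 170.1*I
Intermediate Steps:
q(a, H) = -22 (q(a, H) = 2 - 24 = -22)
sqrt(q(36, 51) - 28911) = sqrt(-22 - 28911) = sqrt(-28933) = I*sqrt(28933)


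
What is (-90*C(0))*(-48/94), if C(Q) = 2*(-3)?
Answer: -12960/47 ≈ -275.74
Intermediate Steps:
C(Q) = -6
(-90*C(0))*(-48/94) = (-90*(-6))*(-48/94) = 540*(-48*1/94) = 540*(-24/47) = -12960/47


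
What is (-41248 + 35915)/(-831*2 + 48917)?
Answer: -5333/47255 ≈ -0.11286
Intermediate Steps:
(-41248 + 35915)/(-831*2 + 48917) = -5333/(-1662 + 48917) = -5333/47255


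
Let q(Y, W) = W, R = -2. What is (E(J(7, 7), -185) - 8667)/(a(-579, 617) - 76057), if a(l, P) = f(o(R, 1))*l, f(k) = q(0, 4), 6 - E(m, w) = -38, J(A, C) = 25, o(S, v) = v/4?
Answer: 8623/78373 ≈ 0.11003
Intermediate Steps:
o(S, v) = v/4 (o(S, v) = v*(1/4) = v/4)
E(m, w) = 44 (E(m, w) = 6 - 1*(-38) = 6 + 38 = 44)
f(k) = 4
a(l, P) = 4*l
(E(J(7, 7), -185) - 8667)/(a(-579, 617) - 76057) = (44 - 8667)/(4*(-579) - 76057) = -8623/(-2316 - 76057) = -8623/(-78373) = -8623*(-1/78373) = 8623/78373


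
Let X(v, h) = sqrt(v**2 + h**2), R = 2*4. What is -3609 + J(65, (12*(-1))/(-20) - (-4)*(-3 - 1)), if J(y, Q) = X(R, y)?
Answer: -3609 + sqrt(4289) ≈ -3543.5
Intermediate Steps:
R = 8
X(v, h) = sqrt(h**2 + v**2)
J(y, Q) = sqrt(64 + y**2) (J(y, Q) = sqrt(y**2 + 8**2) = sqrt(y**2 + 64) = sqrt(64 + y**2))
-3609 + J(65, (12*(-1))/(-20) - (-4)*(-3 - 1)) = -3609 + sqrt(64 + 65**2) = -3609 + sqrt(64 + 4225) = -3609 + sqrt(4289)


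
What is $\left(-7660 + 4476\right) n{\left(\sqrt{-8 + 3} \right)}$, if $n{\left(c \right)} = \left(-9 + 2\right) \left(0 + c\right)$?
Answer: $22288 i \sqrt{5} \approx 49838.0 i$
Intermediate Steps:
$n{\left(c \right)} = - 7 c$
$\left(-7660 + 4476\right) n{\left(\sqrt{-8 + 3} \right)} = \left(-7660 + 4476\right) \left(- 7 \sqrt{-8 + 3}\right) = - 3184 \left(- 7 \sqrt{-5}\right) = - 3184 \left(- 7 i \sqrt{5}\right) = 22288 i \sqrt{5}$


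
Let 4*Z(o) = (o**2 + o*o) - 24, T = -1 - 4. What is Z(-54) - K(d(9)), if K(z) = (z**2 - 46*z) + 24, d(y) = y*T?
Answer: -2667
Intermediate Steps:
T = -5
d(y) = -5*y (d(y) = y*(-5) = -5*y)
K(z) = 24 + z**2 - 46*z
Z(o) = -6 + o**2/2 (Z(o) = ((o**2 + o*o) - 24)/4 = ((o**2 + o**2) - 24)/4 = (2*o**2 - 24)/4 = (-24 + 2*o**2)/4 = -6 + o**2/2)
Z(-54) - K(d(9)) = (-6 + (1/2)*(-54)**2) - (24 + (-5*9)**2 - (-230)*9) = (-6 + (1/2)*2916) - (24 + (-45)**2 - 46*(-45)) = (-6 + 1458) - (24 + 2025 + 2070) = 1452 - 1*4119 = 1452 - 4119 = -2667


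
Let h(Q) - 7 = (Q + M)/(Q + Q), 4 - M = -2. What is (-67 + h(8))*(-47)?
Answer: 22231/8 ≈ 2778.9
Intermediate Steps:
M = 6 (M = 4 - 1*(-2) = 4 + 2 = 6)
h(Q) = 7 + (6 + Q)/(2*Q) (h(Q) = 7 + (Q + 6)/(Q + Q) = 7 + (6 + Q)/((2*Q)) = 7 + (6 + Q)*(1/(2*Q)) = 7 + (6 + Q)/(2*Q))
(-67 + h(8))*(-47) = (-67 + (15/2 + 3/8))*(-47) = (-67 + 63/8)*(-47) = -473/8*(-47) = 22231/8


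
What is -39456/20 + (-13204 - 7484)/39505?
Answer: -77956152/39505 ≈ -1973.3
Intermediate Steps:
-39456/20 + (-13204 - 7484)/39505 = -39456*1/20 - 20688*1/39505 = -9864/5 - 20688/39505 = -77956152/39505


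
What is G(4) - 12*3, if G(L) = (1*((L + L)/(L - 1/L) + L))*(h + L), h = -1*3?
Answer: -448/15 ≈ -29.867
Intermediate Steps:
h = -3
G(L) = (-3 + L)*(L + 2*L/(L - 1/L)) (G(L) = (1*((L + L)/(L - 1/L) + L))*(-3 + L) = (1*((2*L)/(L - 1/L) + L))*(-3 + L) = (1*(2*L/(L - 1/L) + L))*(-3 + L) = (1*(L + 2*L/(L - 1/L)))*(-3 + L) = (L + 2*L/(L - 1/L))*(-3 + L) = (-3 + L)*(L + 2*L/(L - 1/L)))
G(4) - 12*3 = 4*(3 + 4³ - 1*4² - 7*4)/(-1 + 4²) - 12*3 = 4*(3 + 64 - 1*16 - 28)/(-1 + 16) - 36 = 4*(3 + 64 - 16 - 28)/15 - 36 = 4*(1/15)*23 - 36 = 92/15 - 36 = -448/15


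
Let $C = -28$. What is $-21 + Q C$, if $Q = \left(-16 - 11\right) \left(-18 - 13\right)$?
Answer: $-23457$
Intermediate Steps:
$Q = 837$ ($Q = \left(-27\right) \left(-31\right) = 837$)
$-21 + Q C = -21 + 837 \left(-28\right) = -21 - 23436 = -23457$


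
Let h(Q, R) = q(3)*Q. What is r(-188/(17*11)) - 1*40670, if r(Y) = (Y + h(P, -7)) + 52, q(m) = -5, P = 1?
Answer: -7596689/187 ≈ -40624.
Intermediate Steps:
h(Q, R) = -5*Q
r(Y) = 47 + Y (r(Y) = (Y - 5*1) + 52 = (Y - 5) + 52 = (-5 + Y) + 52 = 47 + Y)
r(-188/(17*11)) - 1*40670 = (47 - 188/(17*11)) - 1*40670 = (47 - 188/187) - 40670 = 8601/187 - 40670 = -7596689/187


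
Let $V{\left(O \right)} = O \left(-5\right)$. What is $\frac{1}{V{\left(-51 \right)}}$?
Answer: $\frac{1}{255} \approx 0.0039216$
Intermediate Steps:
$V{\left(O \right)} = - 5 O$
$\frac{1}{V{\left(-51 \right)}} = \frac{1}{\left(-5\right) \left(-51\right)} = \frac{1}{255}$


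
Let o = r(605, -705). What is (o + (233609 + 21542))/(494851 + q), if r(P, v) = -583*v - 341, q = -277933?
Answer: 665825/216918 ≈ 3.0695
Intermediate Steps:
r(P, v) = -341 - 583*v
o = 410674 (o = -341 - 583*(-705) = -341 + 411015 = 410674)
(o + (233609 + 21542))/(494851 + q) = (410674 + (233609 + 21542))/(494851 - 277933) = (410674 + 255151)/216918 = 665825*(1/216918) = 665825/216918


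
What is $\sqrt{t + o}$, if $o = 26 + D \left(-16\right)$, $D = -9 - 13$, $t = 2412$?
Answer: $3 \sqrt{310} \approx 52.82$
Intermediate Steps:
$D = -22$
$o = 378$ ($o = 26 - -352 = 26 + 352 = 378$)
$\sqrt{t + o} = \sqrt{2412 + 378} = \sqrt{2790} = 3 \sqrt{310}$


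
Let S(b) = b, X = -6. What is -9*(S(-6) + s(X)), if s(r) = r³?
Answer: 1998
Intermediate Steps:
-9*(S(-6) + s(X)) = -9*(-6 + (-6)³) = -9*(-6 - 216) = -9*(-222) = 1998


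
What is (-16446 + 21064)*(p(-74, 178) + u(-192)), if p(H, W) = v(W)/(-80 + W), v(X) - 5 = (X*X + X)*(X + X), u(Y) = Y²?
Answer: 4933194663/7 ≈ 7.0474e+8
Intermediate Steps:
v(X) = 5 + 2*X*(X + X²) (v(X) = 5 + (X*X + X)*(X + X) = 5 + (X² + X)*(2*X) = 5 + (X + X²)*(2*X) = 5 + 2*X*(X + X²))
p(H, W) = (5 + 2*W² + 2*W³)/(-80 + W)
(-16446 + 21064)*(p(-74, 178) + u(-192)) = (-16446 + 21064)*((5 + 2*178² + 2*178³)/(-80 + 178) + (-192)²) = 4618*((5 + 2*31684 + 2*5639752)/98 + 36864) = 4618*((5 + 63368 + 11279504)/98 + 36864) = 4618*((1/98)*11342877 + 36864) = 4618*(1620411/14 + 36864) = 4618*(2136507/14) = 4933194663/7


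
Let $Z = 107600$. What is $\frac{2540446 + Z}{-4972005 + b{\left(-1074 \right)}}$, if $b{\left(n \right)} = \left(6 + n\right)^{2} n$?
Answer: $- \frac{882682}{410000727} \approx -0.0021529$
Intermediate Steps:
$b{\left(n \right)} = n \left(6 + n\right)^{2}$
$\frac{2540446 + Z}{-4972005 + b{\left(-1074 \right)}} = \frac{2540446 + 107600}{-4972005 - 1074 \left(6 - 1074\right)^{2}} = \frac{2648046}{-4972005 - 1074 \left(-1068\right)^{2}} = \frac{2648046}{-4972005 - 1225030176} = \frac{2648046}{-1230002181} = 2648046 \left(- \frac{1}{1230002181}\right) = - \frac{882682}{410000727}$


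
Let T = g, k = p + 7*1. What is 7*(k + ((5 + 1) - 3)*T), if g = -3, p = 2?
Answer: 0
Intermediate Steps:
k = 9 (k = 2 + 7*1 = 2 + 7 = 9)
T = -3
7*(k + ((5 + 1) - 3)*T) = 7*(9 + ((5 + 1) - 3)*(-3)) = 7*(9 + (6 - 3)*(-3)) = 7*(9 + 3*(-3)) = 7*(9 - 9) = 7*0 = 0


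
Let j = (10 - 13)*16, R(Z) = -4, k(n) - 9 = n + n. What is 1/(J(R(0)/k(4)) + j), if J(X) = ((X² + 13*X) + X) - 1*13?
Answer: -289/18565 ≈ -0.015567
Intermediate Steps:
k(n) = 9 + 2*n (k(n) = 9 + (n + n) = 9 + 2*n)
j = -48 (j = -3*16 = -48)
J(X) = -13 + X² + 14*X (J(X) = (X² + 14*X) - 13 = -13 + X² + 14*X)
1/(J(R(0)/k(4)) + j) = 1/((-13 + (-4/(9 + 2*4))² + 14*(-4/(9 + 2*4))) - 48) = 1/((-13 + (-4/(9 + 8))² + 14*(-4/(9 + 8))) - 48) = 1/((-13 + (-4/17)² + 14*(-4/17)) - 48) = 1/((-13 + 16/289 - 56/17) - 48) = 1/(-4693/289 - 48) = 1/(-18565/289) = -289/18565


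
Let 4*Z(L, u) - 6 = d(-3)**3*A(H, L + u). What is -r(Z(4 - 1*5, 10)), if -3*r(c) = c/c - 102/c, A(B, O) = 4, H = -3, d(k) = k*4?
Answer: 1219/3453 ≈ 0.35303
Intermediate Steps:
d(k) = 4*k
Z(L, u) = -3453/2 (Z(L, u) = 3/2 + ((4*(-3))**3*4)/4 = 3/2 + ((-12)**3*4)/4 = 3/2 + (-1728*4)/4 = 3/2 + (1/4)*(-6912) = 3/2 - 1728 = -3453/2)
r(c) = -1/3 + 34/c (r(c) = -(c/c - 102/c)/3 = -(1 - 102/c)/3 = -1/3 + 34/c)
-r(Z(4 - 1*5, 10)) = -(102 - 1*(-3453/2))/(3*(-3453/2)) = -(-2)*(102 + 3453/2)/(3*3453) = -(-2)*3657/(3*3453*2) = -1*(-1219/3453) = 1219/3453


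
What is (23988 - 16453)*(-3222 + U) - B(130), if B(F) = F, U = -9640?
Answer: -96915300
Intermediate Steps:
(23988 - 16453)*(-3222 + U) - B(130) = (23988 - 16453)*(-3222 - 9640) - 1*130 = 7535*(-12862) - 130 = -96915170 - 130 = -96915300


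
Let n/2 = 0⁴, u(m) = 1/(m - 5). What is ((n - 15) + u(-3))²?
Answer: 14641/64 ≈ 228.77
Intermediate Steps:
u(m) = 1/(-5 + m)
n = 0 (n = 2*0⁴ = 2*0 = 0)
((n - 15) + u(-3))² = ((0 - 15) + 1/(-5 - 3))² = (-15 + 1/(-8))² = (-15 - ⅛)² = (-121/8)² = 14641/64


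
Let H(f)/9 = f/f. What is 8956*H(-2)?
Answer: 80604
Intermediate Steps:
H(f) = 9 (H(f) = 9*(f/f) = 9*1 = 9)
8956*H(-2) = 8956*9 = 80604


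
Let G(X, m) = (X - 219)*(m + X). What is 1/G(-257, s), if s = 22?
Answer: 1/111860 ≈ 8.9398e-6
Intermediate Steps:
G(X, m) = (-219 + X)*(X + m)
1/G(-257, s) = 1/((-257)² - 219*(-257) - 219*22 - 257*22) = 1/(66049 + 56283 - 4818 - 5654) = 1/111860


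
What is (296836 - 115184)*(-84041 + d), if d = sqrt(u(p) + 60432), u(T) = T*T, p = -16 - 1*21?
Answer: -15266215732 + 181652*sqrt(61801) ≈ -1.5221e+10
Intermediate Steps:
p = -37 (p = -16 - 21 = -37)
u(T) = T**2
d = sqrt(61801) (d = sqrt((-37)**2 + 60432) = sqrt(1369 + 60432) = sqrt(61801) ≈ 248.60)
(296836 - 115184)*(-84041 + d) = (296836 - 115184)*(-84041 + sqrt(61801)) = 181652*(-84041 + sqrt(61801)) = -15266215732 + 181652*sqrt(61801)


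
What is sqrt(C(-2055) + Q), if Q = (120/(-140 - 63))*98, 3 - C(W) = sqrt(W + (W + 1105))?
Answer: sqrt(-46197 - 841*I*sqrt(3005))/29 ≈ 3.367 - 8.1405*I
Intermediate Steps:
C(W) = 3 - sqrt(1105 + 2*W) (C(W) = 3 - sqrt(W + (W + 1105)) = 3 - sqrt(W + (1105 + W)) = 3 - sqrt(1105 + 2*W))
Q = -1680/29 (Q = (120/(-203))*98 = (120*(-1/203))*98 = -120/203*98 = -1680/29 ≈ -57.931)
sqrt(C(-2055) + Q) = sqrt((3 - sqrt(1105 + 2*(-2055))) - 1680/29) = sqrt((3 - sqrt(1105 - 4110)) - 1680/29) = sqrt((3 - sqrt(-3005)) - 1680/29) = sqrt((3 - I*sqrt(3005)) - 1680/29) = sqrt(-1593/29 - I*sqrt(3005))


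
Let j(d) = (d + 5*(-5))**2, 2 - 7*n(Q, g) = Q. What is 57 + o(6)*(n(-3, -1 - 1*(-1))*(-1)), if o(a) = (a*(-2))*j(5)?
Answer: 24399/7 ≈ 3485.6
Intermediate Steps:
n(Q, g) = 2/7 - Q/7
j(d) = (-25 + d)**2 (j(d) = (d - 25)**2 = (-25 + d)**2)
o(a) = -800*a (o(a) = (a*(-2))*(-25 + 5)**2 = -2*a*(-20)**2 = -2*a*400 = -800*a)
57 + o(6)*(n(-3, -1 - 1*(-1))*(-1)) = 57 + (-800*6)*((2/7 - 1/7*(-3))*(-1)) = 57 - 4800*(2/7 + 3/7)*(-1) = 57 - 24000*(-1)/7 = 57 - 4800*(-5/7) = 57 + 24000/7 = 24399/7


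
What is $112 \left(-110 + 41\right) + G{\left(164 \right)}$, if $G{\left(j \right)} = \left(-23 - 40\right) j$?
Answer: $-18060$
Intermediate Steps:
$G{\left(j \right)} = - 63 j$ ($G{\left(j \right)} = \left(-23 - 40\right) j = - 63 j$)
$112 \left(-110 + 41\right) + G{\left(164 \right)} = 112 \left(-110 + 41\right) - 10332 = 112 \left(-69\right) - 10332 = -7728 - 10332 = -18060$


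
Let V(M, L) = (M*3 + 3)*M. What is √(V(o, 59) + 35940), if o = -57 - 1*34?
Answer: √60510 ≈ 245.99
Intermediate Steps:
o = -91 (o = -57 - 34 = -91)
V(M, L) = M*(3 + 3*M) (V(M, L) = (3*M + 3)*M = (3 + 3*M)*M = M*(3 + 3*M))
√(V(o, 59) + 35940) = √(3*(-91)*(1 - 91) + 35940) = √(3*(-91)*(-90) + 35940) = √(24570 + 35940) = √60510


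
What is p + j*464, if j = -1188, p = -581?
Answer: -551813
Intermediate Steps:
p + j*464 = -581 - 1188*464 = -581 - 551232 = -551813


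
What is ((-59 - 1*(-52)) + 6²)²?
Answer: 841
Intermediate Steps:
((-59 - 1*(-52)) + 6²)² = ((-59 + 52) + 36)² = (-7 + 36)² = 29² = 841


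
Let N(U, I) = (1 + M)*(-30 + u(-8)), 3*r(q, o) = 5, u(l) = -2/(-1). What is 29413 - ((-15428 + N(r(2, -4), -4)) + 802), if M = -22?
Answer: 43451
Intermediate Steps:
u(l) = 2 (u(l) = -2*(-1) = 2)
r(q, o) = 5/3 (r(q, o) = (⅓)*5 = 5/3)
N(U, I) = 588 (N(U, I) = (1 - 22)*(-30 + 2) = -21*(-28) = 588)
29413 - ((-15428 + N(r(2, -4), -4)) + 802) = 29413 - ((-15428 + 588) + 802) = 29413 - (-14840 + 802) = 29413 - 1*(-14038) = 29413 + 14038 = 43451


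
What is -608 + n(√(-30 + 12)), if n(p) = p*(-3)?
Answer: -608 - 9*I*√2 ≈ -608.0 - 12.728*I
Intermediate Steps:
n(p) = -3*p
-608 + n(√(-30 + 12)) = -608 - 3*√(-30 + 12) = -608 - 9*I*√2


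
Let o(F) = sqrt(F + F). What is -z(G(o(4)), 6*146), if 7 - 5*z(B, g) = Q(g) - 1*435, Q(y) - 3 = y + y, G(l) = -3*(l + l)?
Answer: 1313/5 ≈ 262.60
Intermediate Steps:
o(F) = sqrt(2)*sqrt(F) (o(F) = sqrt(2*F) = sqrt(2)*sqrt(F))
G(l) = -6*l
Q(y) = 3 + 2*y (Q(y) = 3 + (y + y) = 3 + 2*y)
z(B, g) = 439/5 - 2*g/5 (z(B, g) = 7/5 - ((3 + 2*g) - 1*435)/5 = 7/5 - ((3 + 2*g) - 435)/5 = 7/5 - (-432 + 2*g)/5 = 7/5 + (432/5 - 2*g/5) = 439/5 - 2*g/5)
-z(G(o(4)), 6*146) = -(439/5 - 12*146/5) = -(439/5 - 2/5*876) = -(439/5 - 1752/5) = -1*(-1313/5) = 1313/5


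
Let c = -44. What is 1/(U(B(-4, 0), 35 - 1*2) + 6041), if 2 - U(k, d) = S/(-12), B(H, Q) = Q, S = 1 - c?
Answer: 4/24187 ≈ 0.00016538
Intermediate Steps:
S = 45 (S = 1 - 1*(-44) = 1 + 44 = 45)
U(k, d) = 23/4 (U(k, d) = 2 - 45/(-12) = 2 - 45*(-1)/12 = 2 - 1*(-15/4) = 2 + 15/4 = 23/4)
1/(U(B(-4, 0), 35 - 1*2) + 6041) = 1/(23/4 + 6041) = 1/(24187/4) = 4/24187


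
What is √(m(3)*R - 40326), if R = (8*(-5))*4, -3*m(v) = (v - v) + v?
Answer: I*√40166 ≈ 200.41*I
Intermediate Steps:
m(v) = -v/3 (m(v) = -((v - v) + v)/3 = -(0 + v)/3 = -v/3)
R = -160 (R = -40*4 = -160)
√(m(3)*R - 40326) = √(-⅓*3*(-160) - 40326) = √(-1*(-160) - 40326) = √(160 - 40326) = √(-40166) = I*√40166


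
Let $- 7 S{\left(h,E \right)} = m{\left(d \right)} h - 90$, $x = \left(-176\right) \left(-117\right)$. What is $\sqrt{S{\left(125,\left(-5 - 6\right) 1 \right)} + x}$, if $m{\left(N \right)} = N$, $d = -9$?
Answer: $\frac{3 \sqrt{113057}}{7} \approx 144.1$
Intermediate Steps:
$x = 20592$
$S{\left(h,E \right)} = \frac{90}{7} + \frac{9 h}{7}$ ($S{\left(h,E \right)} = - \frac{- 9 h - 90}{7} = - \frac{-90 - 9 h}{7} = \frac{90}{7} + \frac{9 h}{7}$)
$\sqrt{S{\left(125,\left(-5 - 6\right) 1 \right)} + x} = \sqrt{\left(\frac{90}{7} + \frac{9}{7} \cdot 125\right) + 20592} = \sqrt{\left(\frac{90}{7} + \frac{1125}{7}\right) + 20592} = \sqrt{\frac{1215}{7} + 20592} = \sqrt{\frac{145359}{7}} = \frac{3 \sqrt{113057}}{7}$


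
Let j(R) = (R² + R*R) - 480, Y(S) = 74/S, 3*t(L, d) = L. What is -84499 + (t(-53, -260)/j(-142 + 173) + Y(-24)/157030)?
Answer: -114802348868297/1358623560 ≈ -84499.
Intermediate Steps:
t(L, d) = L/3
j(R) = -480 + 2*R² (j(R) = (R² + R²) - 480 = 2*R² - 480 = -480 + 2*R²)
-84499 + (t(-53, -260)/j(-142 + 173) + Y(-24)/157030) = -84499 + (((⅓)*(-53))/(-480 + 2*(-142 + 173)²) + (74/(-24))/157030) = -84499 + (-53/(3*(-480 + 2*31²)) + (74*(-1/24))*(1/157030)) = -84499 + (-53/(3*(-480 + 2*961)) - 37/12*1/157030) = -84499 + (-53/(3*(-480 + 1922)) - 37/1884360) = -84499 + (-53/3/1442 - 37/1884360) = -84499 + (-53/3*1/1442 - 37/1884360) = -84499 + (-53/4326 - 37/1884360) = -84499 - 16671857/1358623560 = -114802348868297/1358623560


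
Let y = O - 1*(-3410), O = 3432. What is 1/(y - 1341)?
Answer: 1/5501 ≈ 0.00018179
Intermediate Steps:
y = 6842 (y = 3432 - 1*(-3410) = 3432 + 3410 = 6842)
1/(y - 1341) = 1/(6842 - 1341) = 1/5501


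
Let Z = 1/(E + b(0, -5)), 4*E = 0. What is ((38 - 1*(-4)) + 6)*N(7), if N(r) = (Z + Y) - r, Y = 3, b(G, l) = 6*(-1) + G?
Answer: -200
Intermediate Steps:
E = 0 (E = (1/4)*0 = 0)
b(G, l) = -6 + G
Z = -1/6 (Z = 1/(0 + (-6 + 0)) = 1/(0 - 6) = 1/(-6) = -1/6 ≈ -0.16667)
N(r) = 17/6 - r (N(r) = (-1/6 + 3) - r = 17/6 - r)
((38 - 1*(-4)) + 6)*N(7) = ((38 - 1*(-4)) + 6)*(17/6 - 1*7) = ((38 + 4) + 6)*(17/6 - 7) = (42 + 6)*(-25/6) = 48*(-25/6) = -200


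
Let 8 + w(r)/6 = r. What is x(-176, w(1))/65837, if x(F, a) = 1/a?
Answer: -1/2765154 ≈ -3.6164e-7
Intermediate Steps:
w(r) = -48 + 6*r
x(-176, w(1))/65837 = 1/((-48 + 6*1)*65837) = (1/65837)/(-48 + 6) = (1/65837)/(-42) = -1/42*1/65837 = -1/2765154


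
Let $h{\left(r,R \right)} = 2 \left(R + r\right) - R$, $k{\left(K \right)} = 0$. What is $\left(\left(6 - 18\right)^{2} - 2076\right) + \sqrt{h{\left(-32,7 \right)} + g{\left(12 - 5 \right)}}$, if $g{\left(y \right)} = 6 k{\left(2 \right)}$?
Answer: $-1932 + i \sqrt{57} \approx -1932.0 + 7.5498 i$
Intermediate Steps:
$g{\left(y \right)} = 0$ ($g{\left(y \right)} = 6 \cdot 0 = 0$)
$h{\left(r,R \right)} = R + 2 r$ ($h{\left(r,R \right)} = \left(2 R + 2 r\right) - R = R + 2 r$)
$\left(\left(6 - 18\right)^{2} - 2076\right) + \sqrt{h{\left(-32,7 \right)} + g{\left(12 - 5 \right)}} = \left(\left(6 - 18\right)^{2} - 2076\right) + \sqrt{\left(7 + 2 \left(-32\right)\right) + 0} = \left(\left(-12\right)^{2} - 2076\right) + \sqrt{\left(7 - 64\right) + 0} = \left(144 - 2076\right) + \sqrt{-57 + 0} = -1932 + \sqrt{-57} = -1932 + i \sqrt{57}$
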